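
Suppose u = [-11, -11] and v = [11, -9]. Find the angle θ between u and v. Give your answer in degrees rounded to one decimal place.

u · v = (-11)·11 + (-11)·(-9) = -121 + 99 = -22
|u|² = 121 + 121 = 242,  |u| = √242 ≈ 15.556349
|v|² = 121 + 81 = 202,  |v| = √202 ≈ 14.212670
cos θ = -22 / (15.556349 · 14.212670) ≈ -0.09950
θ = arccos(-0.09950) ≈ 95.7°

95.7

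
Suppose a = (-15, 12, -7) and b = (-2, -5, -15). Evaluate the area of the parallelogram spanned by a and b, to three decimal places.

i: 12·(-15) - (-7)·(-5) = -180 - 35 = -215
j: (-7)·(-2) - (-15)·(-15) = 14 - 225 = -211
k: (-15)·(-5) - 12·(-2) = 75 - (-24) = 99
a × b = (-215, -211, 99)
|a × b| = √((-215)² + (-211)² + 99²) = √100547 ≈ 317.0915

317.091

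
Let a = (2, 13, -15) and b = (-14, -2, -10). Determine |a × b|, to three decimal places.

i: 13·(-10) - (-15)·(-2) = -130 - 30 = -160
j: (-15)·(-14) - 2·(-10) = 210 - (-20) = 230
k: 2·(-2) - 13·(-14) = -4 - (-182) = 178
a × b = (-160, 230, 178)
|a × b| = √((-160)² + 230² + 178²) = √110184 ≈ 331.9398

331.940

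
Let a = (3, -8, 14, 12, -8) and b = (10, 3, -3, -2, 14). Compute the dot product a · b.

-172

a · b = 3·10 + (-8)·3 + 14·(-3) + 12·(-2) + (-8)·14 = 30 - 24 - 42 - 24 - 112 = -172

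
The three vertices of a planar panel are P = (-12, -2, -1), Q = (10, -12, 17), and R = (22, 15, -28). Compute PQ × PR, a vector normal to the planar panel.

(-36, 1206, 714)

PQ = (22, -10, 18)
PR = (34, 17, -27)
i: (-10)·(-27) - 18·17 = 270 - 306 = -36
j: 18·34 - 22·(-27) = 612 - (-594) = 1206
k: 22·17 - (-10)·34 = 374 - (-340) = 714
PQ × PR = (-36, 1206, 714)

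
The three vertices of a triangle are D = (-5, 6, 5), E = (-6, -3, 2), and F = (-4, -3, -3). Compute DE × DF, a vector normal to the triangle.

DE = (-1, -9, -3)
DF = (1, -9, -8)
i: (-9)·(-8) - (-3)·(-9) = 72 - 27 = 45
j: (-3)·1 - (-1)·(-8) = -3 - 8 = -11
k: (-1)·(-9) - (-9)·1 = 9 - (-9) = 18
DE × DF = (45, -11, 18)

(45, -11, 18)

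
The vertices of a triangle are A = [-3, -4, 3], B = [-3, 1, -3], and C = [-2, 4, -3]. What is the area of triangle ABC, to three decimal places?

AB = (0, 5, -6),  AC = (1, 8, -6)
i: 5·(-6) - (-6)·8 = -30 - (-48) = 18
j: (-6)·1 - 0·(-6) = -6 - 0 = -6
k: 0·8 - 5·1 = 0 - 5 = -5
AB × AC = (18, -6, -5)
|AB × AC| = √385 ≈ 19.6214
area = ½ · 19.6214 ≈ 9.811

9.811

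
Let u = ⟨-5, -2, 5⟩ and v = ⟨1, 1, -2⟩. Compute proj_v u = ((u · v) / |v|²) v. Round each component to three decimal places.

u · v = (-5)·1 + (-2)·1 + 5·(-2) = -5 - 2 - 10 = -17
|v|² = 1 + 1 + 4 = 6
proj_v u = (-17/6) · (1, 1, -2) ≈ (-2.833, -2.833, 5.667)

(-2.833, -2.833, 5.667)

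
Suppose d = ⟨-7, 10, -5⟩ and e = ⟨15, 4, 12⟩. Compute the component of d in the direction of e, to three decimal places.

-6.371

d · e = (-7)·15 + 10·4 + (-5)·12 = -105 + 40 - 60 = -125
|e| = √(225 + 16 + 144) = √385 ≈ 19.6214
comp_e d = -125 / √385 ≈ -6.371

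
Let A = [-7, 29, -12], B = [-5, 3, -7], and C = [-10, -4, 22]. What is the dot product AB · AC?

AB = B − A = (2, -26, 5)
AC = C − A = (-3, -33, 34)
AB · AC = 2·(-3) + (-26)·(-33) + 5·34 = -6 + 858 + 170 = 1022

1022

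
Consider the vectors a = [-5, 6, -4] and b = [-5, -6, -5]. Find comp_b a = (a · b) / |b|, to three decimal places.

0.970

a · b = (-5)·(-5) + 6·(-6) + (-4)·(-5) = 25 - 36 + 20 = 9
|b| = √(25 + 36 + 25) = √86 ≈ 9.2736
comp_b a = 9 / √86 ≈ 0.970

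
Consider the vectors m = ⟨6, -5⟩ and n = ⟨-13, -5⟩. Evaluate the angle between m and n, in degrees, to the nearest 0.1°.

119.2

m · n = 6·(-13) + (-5)·(-5) = -78 + 25 = -53
|m|² = 36 + 25 = 61,  |m| = √61 ≈ 7.810250
|n|² = 169 + 25 = 194,  |n| = √194 ≈ 13.928388
cos θ = -53 / (7.810250 · 13.928388) ≈ -0.48720
θ = arccos(-0.48720) ≈ 119.2°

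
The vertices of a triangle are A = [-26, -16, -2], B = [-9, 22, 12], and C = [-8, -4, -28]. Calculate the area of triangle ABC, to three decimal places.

715.607

AB = (17, 38, 14),  AC = (18, 12, -26)
i: 38·(-26) - 14·12 = -988 - 168 = -1156
j: 14·18 - 17·(-26) = 252 - (-442) = 694
k: 17·12 - 38·18 = 204 - 684 = -480
AB × AC = (-1156, 694, -480)
|AB × AC| = √2048372 ≈ 1431.2135
area = ½ · 1431.2135 ≈ 715.607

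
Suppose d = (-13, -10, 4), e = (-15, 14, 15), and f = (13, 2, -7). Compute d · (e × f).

-84

e × f:
i: 14·(-7) - 15·2 = -98 - 30 = -128
j: 15·13 - (-15)·(-7) = 195 - 105 = 90
k: (-15)·2 - 14·13 = -30 - 182 = -212
e × f = (-128, 90, -212)
d · (e × f) = (-13)·(-128) + (-10)·90 + 4·(-212) = 1664 - 900 - 848 = -84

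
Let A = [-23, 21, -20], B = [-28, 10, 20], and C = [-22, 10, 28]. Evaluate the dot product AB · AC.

2036

AB = B − A = (-5, -11, 40)
AC = C − A = (1, -11, 48)
AB · AC = (-5)·1 + (-11)·(-11) + 40·48 = -5 + 121 + 1920 = 2036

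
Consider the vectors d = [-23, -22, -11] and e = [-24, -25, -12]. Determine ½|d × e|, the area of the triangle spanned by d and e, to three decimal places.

i: (-22)·(-12) - (-11)·(-25) = 264 - 275 = -11
j: (-11)·(-24) - (-23)·(-12) = 264 - 276 = -12
k: (-23)·(-25) - (-22)·(-24) = 575 - 528 = 47
d × e = (-11, -12, 47)
|d × e| = √((-11)² + (-12)² + 47²) = √2474 ≈ 49.7393
area = ½ · 49.7393 ≈ 24.870

24.870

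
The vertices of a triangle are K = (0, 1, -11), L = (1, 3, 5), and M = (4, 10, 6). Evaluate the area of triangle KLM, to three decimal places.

KL = (1, 2, 16),  KM = (4, 9, 17)
i: 2·17 - 16·9 = 34 - 144 = -110
j: 16·4 - 1·17 = 64 - 17 = 47
k: 1·9 - 2·4 = 9 - 8 = 1
KL × KM = (-110, 47, 1)
|KL × KM| = √14310 ≈ 119.6244
area = ½ · 119.6244 ≈ 59.812

59.812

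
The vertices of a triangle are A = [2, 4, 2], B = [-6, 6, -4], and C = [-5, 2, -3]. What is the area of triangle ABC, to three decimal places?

AB = (-8, 2, -6),  AC = (-7, -2, -5)
i: 2·(-5) - (-6)·(-2) = -10 - 12 = -22
j: (-6)·(-7) - (-8)·(-5) = 42 - 40 = 2
k: (-8)·(-2) - 2·(-7) = 16 - (-14) = 30
AB × AC = (-22, 2, 30)
|AB × AC| = √1388 ≈ 37.2559
area = ½ · 37.2559 ≈ 18.628

18.628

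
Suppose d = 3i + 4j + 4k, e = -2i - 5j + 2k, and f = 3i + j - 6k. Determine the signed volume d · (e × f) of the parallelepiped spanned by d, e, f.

112

e × f:
i: (-5)·(-6) - 2·1 = 30 - 2 = 28
j: 2·3 - (-2)·(-6) = 6 - 12 = -6
k: (-2)·1 - (-5)·3 = -2 - (-15) = 13
e × f = (28, -6, 13)
d · (e × f) = 3·28 + 4·(-6) + 4·13 = 84 - 24 + 52 = 112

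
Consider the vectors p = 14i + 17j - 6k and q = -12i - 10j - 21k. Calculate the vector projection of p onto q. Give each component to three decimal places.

p · q = 14·(-12) + 17·(-10) + (-6)·(-21) = -168 - 170 + 126 = -212
|q|² = 144 + 100 + 441 = 685
proj_q p = (-212/685) · (-12, -10, -21) ≈ (3.714, 3.095, 6.499)

(3.714, 3.095, 6.499)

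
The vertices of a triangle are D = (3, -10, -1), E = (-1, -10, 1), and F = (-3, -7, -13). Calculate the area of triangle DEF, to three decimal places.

30.741

DE = (-4, 0, 2),  DF = (-6, 3, -12)
i: 0·(-12) - 2·3 = 0 - 6 = -6
j: 2·(-6) - (-4)·(-12) = -12 - 48 = -60
k: (-4)·3 - 0·(-6) = -12 - 0 = -12
DE × DF = (-6, -60, -12)
|DE × DF| = √3780 ≈ 61.4817
area = ½ · 61.4817 ≈ 30.741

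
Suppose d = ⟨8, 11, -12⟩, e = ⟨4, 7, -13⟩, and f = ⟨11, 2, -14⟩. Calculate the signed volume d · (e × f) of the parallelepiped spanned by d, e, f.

e × f:
i: 7·(-14) - (-13)·2 = -98 - (-26) = -72
j: (-13)·11 - 4·(-14) = -143 - (-56) = -87
k: 4·2 - 7·11 = 8 - 77 = -69
e × f = (-72, -87, -69)
d · (e × f) = 8·(-72) + 11·(-87) + (-12)·(-69) = -576 - 957 + 828 = -705

-705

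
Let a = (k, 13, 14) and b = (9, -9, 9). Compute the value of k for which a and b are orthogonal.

-1

a · b = k·9 + 13·(-9) + 14·9 = 9 + 9k
Set equal to 0: 9k = -9, so k = -1.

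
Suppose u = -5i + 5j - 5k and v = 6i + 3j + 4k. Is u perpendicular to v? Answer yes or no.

no

u · v = (-5)·6 + 5·3 + (-5)·4 = -30 + 15 - 20 = -35
Nonzero, so the vectors are not orthogonal.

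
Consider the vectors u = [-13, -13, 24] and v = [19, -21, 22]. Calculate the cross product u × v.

(218, 742, 520)

i: (-13)·22 - 24·(-21) = -286 - (-504) = 218
j: 24·19 - (-13)·22 = 456 - (-286) = 742
k: (-13)·(-21) - (-13)·19 = 273 - (-247) = 520
u × v = (218, 742, 520)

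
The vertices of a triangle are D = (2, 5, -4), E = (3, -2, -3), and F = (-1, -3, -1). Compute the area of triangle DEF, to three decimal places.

16.171

DE = (1, -7, 1),  DF = (-3, -8, 3)
i: (-7)·3 - 1·(-8) = -21 - (-8) = -13
j: 1·(-3) - 1·3 = -3 - 3 = -6
k: 1·(-8) - (-7)·(-3) = -8 - 21 = -29
DE × DF = (-13, -6, -29)
|DE × DF| = √1046 ≈ 32.3419
area = ½ · 32.3419 ≈ 16.171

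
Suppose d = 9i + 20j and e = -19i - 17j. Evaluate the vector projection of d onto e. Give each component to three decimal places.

d · e = 9·(-19) + 20·(-17) = -171 - 340 = -511
|e|² = 361 + 289 = 650
proj_e d = (-511/650) · (-19, -17) ≈ (14.937, 13.365)

(14.937, 13.365)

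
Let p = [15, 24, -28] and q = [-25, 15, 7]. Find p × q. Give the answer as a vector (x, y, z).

i: 24·7 - (-28)·15 = 168 - (-420) = 588
j: (-28)·(-25) - 15·7 = 700 - 105 = 595
k: 15·15 - 24·(-25) = 225 - (-600) = 825
p × q = (588, 595, 825)

(588, 595, 825)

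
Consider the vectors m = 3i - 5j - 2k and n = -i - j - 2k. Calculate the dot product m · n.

m · n = 3·(-1) + (-5)·(-1) + (-2)·(-2) = -3 + 5 + 4 = 6

6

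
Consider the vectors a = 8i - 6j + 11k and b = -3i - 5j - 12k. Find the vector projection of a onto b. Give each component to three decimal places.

(2.124, 3.539, 8.494)

a · b = 8·(-3) + (-6)·(-5) + 11·(-12) = -24 + 30 - 132 = -126
|b|² = 9 + 25 + 144 = 178
proj_b a = (-126/178) · (-3, -5, -12) ≈ (2.124, 3.539, 8.494)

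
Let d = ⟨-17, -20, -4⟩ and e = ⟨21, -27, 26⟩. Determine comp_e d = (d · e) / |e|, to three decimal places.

1.839

d · e = (-17)·21 + (-20)·(-27) + (-4)·26 = -357 + 540 - 104 = 79
|e| = √(441 + 729 + 676) = √1846 ≈ 42.9651
comp_e d = 79 / √1846 ≈ 1.839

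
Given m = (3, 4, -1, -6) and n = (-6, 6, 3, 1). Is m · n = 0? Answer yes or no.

m · n = 3·(-6) + 4·6 + (-1)·3 + (-6)·1 = -18 + 24 - 3 - 6 = -3
Nonzero, so the vectors are not orthogonal.

no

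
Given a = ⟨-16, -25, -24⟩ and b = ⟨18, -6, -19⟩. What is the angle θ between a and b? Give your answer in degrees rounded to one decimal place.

a · b = (-16)·18 + (-25)·(-6) + (-24)·(-19) = -288 + 150 + 456 = 318
|a|² = 256 + 625 + 576 = 1457,  |a| = √1457 ≈ 38.170669
|b|² = 324 + 36 + 361 = 721,  |b| = √721 ≈ 26.851443
cos θ = 318 / (38.170669 · 26.851443) ≈ 0.31026
θ = arccos(0.31026) ≈ 71.9°

71.9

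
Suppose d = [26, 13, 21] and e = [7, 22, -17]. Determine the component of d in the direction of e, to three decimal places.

d · e = 26·7 + 13·22 + 21·(-17) = 182 + 286 - 357 = 111
|e| = √(49 + 484 + 289) = √822 ≈ 28.6705
comp_e d = 111 / √822 ≈ 3.872

3.872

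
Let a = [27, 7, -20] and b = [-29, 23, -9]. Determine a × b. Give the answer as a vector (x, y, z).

(397, 823, 824)

i: 7·(-9) - (-20)·23 = -63 - (-460) = 397
j: (-20)·(-29) - 27·(-9) = 580 - (-243) = 823
k: 27·23 - 7·(-29) = 621 - (-203) = 824
a × b = (397, 823, 824)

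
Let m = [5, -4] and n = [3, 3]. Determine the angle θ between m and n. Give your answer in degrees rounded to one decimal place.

83.7

m · n = 5·3 + (-4)·3 = 15 - 12 = 3
|m|² = 25 + 16 = 41,  |m| = √41 ≈ 6.403124
|n|² = 9 + 9 = 18,  |n| = √18 ≈ 4.242641
cos θ = 3 / (6.403124 · 4.242641) ≈ 0.11043
θ = arccos(0.11043) ≈ 83.7°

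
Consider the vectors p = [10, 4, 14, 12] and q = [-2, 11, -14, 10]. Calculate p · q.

p · q = 10·(-2) + 4·11 + 14·(-14) + 12·10 = -20 + 44 - 196 + 120 = -52

-52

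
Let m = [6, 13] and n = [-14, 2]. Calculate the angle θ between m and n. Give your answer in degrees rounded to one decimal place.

m · n = 6·(-14) + 13·2 = -84 + 26 = -58
|m|² = 36 + 169 = 205,  |m| = √205 ≈ 14.317821
|n|² = 196 + 4 = 200,  |n| = √200 ≈ 14.142136
cos θ = -58 / (14.317821 · 14.142136) ≈ -0.28644
θ = arccos(-0.28644) ≈ 106.6°

106.6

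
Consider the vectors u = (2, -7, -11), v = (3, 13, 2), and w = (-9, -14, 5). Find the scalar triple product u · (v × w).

-408

v × w:
i: 13·5 - 2·(-14) = 65 - (-28) = 93
j: 2·(-9) - 3·5 = -18 - 15 = -33
k: 3·(-14) - 13·(-9) = -42 - (-117) = 75
v × w = (93, -33, 75)
u · (v × w) = 2·93 + (-7)·(-33) + (-11)·75 = 186 + 231 - 825 = -408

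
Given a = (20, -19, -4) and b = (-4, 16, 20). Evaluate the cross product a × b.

(-316, -384, 244)

i: (-19)·20 - (-4)·16 = -380 - (-64) = -316
j: (-4)·(-4) - 20·20 = 16 - 400 = -384
k: 20·16 - (-19)·(-4) = 320 - 76 = 244
a × b = (-316, -384, 244)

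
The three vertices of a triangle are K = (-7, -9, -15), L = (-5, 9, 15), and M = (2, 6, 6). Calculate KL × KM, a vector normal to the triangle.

KL = (2, 18, 30)
KM = (9, 15, 21)
i: 18·21 - 30·15 = 378 - 450 = -72
j: 30·9 - 2·21 = 270 - 42 = 228
k: 2·15 - 18·9 = 30 - 162 = -132
KL × KM = (-72, 228, -132)

(-72, 228, -132)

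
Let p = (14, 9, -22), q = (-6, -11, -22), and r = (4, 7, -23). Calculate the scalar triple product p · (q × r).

q × r:
i: (-11)·(-23) - (-22)·7 = 253 - (-154) = 407
j: (-22)·4 - (-6)·(-23) = -88 - 138 = -226
k: (-6)·7 - (-11)·4 = -42 - (-44) = 2
q × r = (407, -226, 2)
p · (q × r) = 14·407 + 9·(-226) + (-22)·2 = 5698 - 2034 - 44 = 3620

3620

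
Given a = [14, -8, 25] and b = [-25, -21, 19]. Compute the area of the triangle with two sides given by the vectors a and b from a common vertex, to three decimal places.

i: (-8)·19 - 25·(-21) = -152 - (-525) = 373
j: 25·(-25) - 14·19 = -625 - 266 = -891
k: 14·(-21) - (-8)·(-25) = -294 - 200 = -494
a × b = (373, -891, -494)
|a × b| = √(373² + (-891)² + (-494)²) = √1177046 ≈ 1084.9175
area = ½ · 1084.9175 ≈ 542.459

542.459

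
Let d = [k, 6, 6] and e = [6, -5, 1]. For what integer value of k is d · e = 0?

4

d · e = k·6 + 6·(-5) + 6·1 = -24 + 6k
Set equal to 0: 6k = 24, so k = 4.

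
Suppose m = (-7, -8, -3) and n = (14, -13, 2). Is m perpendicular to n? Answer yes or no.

yes

m · n = (-7)·14 + (-8)·(-13) + (-3)·2 = -98 + 104 - 6 = 0
Zero, so the vectors are orthogonal.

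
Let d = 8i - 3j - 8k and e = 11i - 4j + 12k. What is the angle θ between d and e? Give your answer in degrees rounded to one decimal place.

88.8

d · e = 8·11 + (-3)·(-4) + (-8)·12 = 88 + 12 - 96 = 4
|d|² = 64 + 9 + 64 = 137,  |d| = √137 ≈ 11.704700
|e|² = 121 + 16 + 144 = 281,  |e| = √281 ≈ 16.763055
cos θ = 4 / (11.704700 · 16.763055) ≈ 0.02039
θ = arccos(0.02039) ≈ 88.8°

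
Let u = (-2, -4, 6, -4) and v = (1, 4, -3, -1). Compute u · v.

u · v = (-2)·1 + (-4)·4 + 6·(-3) + (-4)·(-1) = -2 - 16 - 18 + 4 = -32

-32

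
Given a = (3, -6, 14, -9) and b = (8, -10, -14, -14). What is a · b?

a · b = 3·8 + (-6)·(-10) + 14·(-14) + (-9)·(-14) = 24 + 60 - 196 + 126 = 14

14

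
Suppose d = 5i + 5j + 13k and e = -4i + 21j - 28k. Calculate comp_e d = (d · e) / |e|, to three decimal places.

-7.920

d · e = 5·(-4) + 5·21 + 13·(-28) = -20 + 105 - 364 = -279
|e| = √(16 + 441 + 784) = √1241 ≈ 35.2278
comp_e d = -279 / √1241 ≈ -7.920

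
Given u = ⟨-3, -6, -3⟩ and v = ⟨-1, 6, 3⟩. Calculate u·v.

u · v = (-3)·(-1) + (-6)·6 + (-3)·3 = 3 - 36 - 9 = -42

-42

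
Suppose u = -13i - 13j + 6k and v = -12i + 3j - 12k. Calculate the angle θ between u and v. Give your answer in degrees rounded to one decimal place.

82.2

u · v = (-13)·(-12) + (-13)·3 + 6·(-12) = 156 - 39 - 72 = 45
|u|² = 169 + 169 + 36 = 374,  |u| = √374 ≈ 19.339080
|v|² = 144 + 9 + 144 = 297,  |v| = √297 ≈ 17.233688
cos θ = 45 / (19.339080 · 17.233688) ≈ 0.13502
θ = arccos(0.13502) ≈ 82.2°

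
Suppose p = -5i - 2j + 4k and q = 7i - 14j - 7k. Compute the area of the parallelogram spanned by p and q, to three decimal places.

109.567

i: (-2)·(-7) - 4·(-14) = 14 - (-56) = 70
j: 4·7 - (-5)·(-7) = 28 - 35 = -7
k: (-5)·(-14) - (-2)·7 = 70 - (-14) = 84
p × q = (70, -7, 84)
|p × q| = √(70² + (-7)² + 84²) = √12005 ≈ 109.5673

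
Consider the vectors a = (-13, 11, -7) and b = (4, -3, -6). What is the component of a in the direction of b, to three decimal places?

-5.506

a · b = (-13)·4 + 11·(-3) + (-7)·(-6) = -52 - 33 + 42 = -43
|b| = √(16 + 9 + 36) = √61 ≈ 7.8102
comp_b a = -43 / √61 ≈ -5.506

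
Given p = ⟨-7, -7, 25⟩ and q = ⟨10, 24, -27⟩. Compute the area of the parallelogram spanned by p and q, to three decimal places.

426.903

i: (-7)·(-27) - 25·24 = 189 - 600 = -411
j: 25·10 - (-7)·(-27) = 250 - 189 = 61
k: (-7)·24 - (-7)·10 = -168 - (-70) = -98
p × q = (-411, 61, -98)
|p × q| = √((-411)² + 61² + (-98)²) = √182246 ≈ 426.9028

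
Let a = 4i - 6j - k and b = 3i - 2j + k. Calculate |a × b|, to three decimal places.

14.595

i: (-6)·1 - (-1)·(-2) = -6 - 2 = -8
j: (-1)·3 - 4·1 = -3 - 4 = -7
k: 4·(-2) - (-6)·3 = -8 - (-18) = 10
a × b = (-8, -7, 10)
|a × b| = √((-8)² + (-7)² + 10²) = √213 ≈ 14.5945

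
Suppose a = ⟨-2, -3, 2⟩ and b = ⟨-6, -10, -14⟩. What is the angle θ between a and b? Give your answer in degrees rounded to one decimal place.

a · b = (-2)·(-6) + (-3)·(-10) + 2·(-14) = 12 + 30 - 28 = 14
|a|² = 4 + 9 + 4 = 17,  |a| = √17 ≈ 4.123106
|b|² = 36 + 100 + 196 = 332,  |b| = √332 ≈ 18.220867
cos θ = 14 / (4.123106 · 18.220867) ≈ 0.18635
θ = arccos(0.18635) ≈ 79.3°

79.3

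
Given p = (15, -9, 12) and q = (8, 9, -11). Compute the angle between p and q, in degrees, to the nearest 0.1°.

105.6

p · q = 15·8 + (-9)·9 + 12·(-11) = 120 - 81 - 132 = -93
|p|² = 225 + 81 + 144 = 450,  |p| = √450 ≈ 21.213203
|q|² = 64 + 81 + 121 = 266,  |q| = √266 ≈ 16.309506
cos θ = -93 / (21.213203 · 16.309506) ≈ -0.26880
θ = arccos(-0.26880) ≈ 105.6°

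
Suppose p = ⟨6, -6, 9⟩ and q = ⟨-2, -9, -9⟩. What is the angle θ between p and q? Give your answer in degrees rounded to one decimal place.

104.2

p · q = 6·(-2) + (-6)·(-9) + 9·(-9) = -12 + 54 - 81 = -39
|p|² = 36 + 36 + 81 = 153,  |p| = √153 ≈ 12.369317
|q|² = 4 + 81 + 81 = 166,  |q| = √166 ≈ 12.884099
cos θ = -39 / (12.369317 · 12.884099) ≈ -0.24472
θ = arccos(-0.24472) ≈ 104.2°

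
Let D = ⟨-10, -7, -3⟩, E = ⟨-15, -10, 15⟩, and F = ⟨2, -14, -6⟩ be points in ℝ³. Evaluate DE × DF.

(135, 201, 71)

DE = (-5, -3, 18)
DF = (12, -7, -3)
i: (-3)·(-3) - 18·(-7) = 9 - (-126) = 135
j: 18·12 - (-5)·(-3) = 216 - 15 = 201
k: (-5)·(-7) - (-3)·12 = 35 - (-36) = 71
DE × DF = (135, 201, 71)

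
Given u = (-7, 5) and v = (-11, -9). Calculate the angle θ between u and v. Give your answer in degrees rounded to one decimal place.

74.8

u · v = (-7)·(-11) + 5·(-9) = 77 - 45 = 32
|u|² = 49 + 25 = 74,  |u| = √74 ≈ 8.602325
|v|² = 121 + 81 = 202,  |v| = √202 ≈ 14.212670
cos θ = 32 / (8.602325 · 14.212670) ≈ 0.26173
θ = arccos(0.26173) ≈ 74.8°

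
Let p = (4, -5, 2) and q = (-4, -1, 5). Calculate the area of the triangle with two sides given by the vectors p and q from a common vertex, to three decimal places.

21.731

i: (-5)·5 - 2·(-1) = -25 - (-2) = -23
j: 2·(-4) - 4·5 = -8 - 20 = -28
k: 4·(-1) - (-5)·(-4) = -4 - 20 = -24
p × q = (-23, -28, -24)
|p × q| = √((-23)² + (-28)² + (-24)²) = √1889 ≈ 43.4626
area = ½ · 43.4626 ≈ 21.731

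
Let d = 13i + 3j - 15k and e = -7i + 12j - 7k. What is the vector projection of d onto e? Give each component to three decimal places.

d · e = 13·(-7) + 3·12 + (-15)·(-7) = -91 + 36 + 105 = 50
|e|² = 49 + 144 + 49 = 242
proj_e d = (50/242) · (-7, 12, -7) ≈ (-1.446, 2.479, -1.446)

(-1.446, 2.479, -1.446)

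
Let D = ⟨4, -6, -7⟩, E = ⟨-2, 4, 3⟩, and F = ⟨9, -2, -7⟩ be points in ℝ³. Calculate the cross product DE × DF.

DE = (-6, 10, 10)
DF = (5, 4, 0)
i: 10·0 - 10·4 = 0 - 40 = -40
j: 10·5 - (-6)·0 = 50 - 0 = 50
k: (-6)·4 - 10·5 = -24 - 50 = -74
DE × DF = (-40, 50, -74)

(-40, 50, -74)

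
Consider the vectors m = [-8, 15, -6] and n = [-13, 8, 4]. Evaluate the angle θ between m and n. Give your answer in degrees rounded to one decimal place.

m · n = (-8)·(-13) + 15·8 + (-6)·4 = 104 + 120 - 24 = 200
|m|² = 64 + 225 + 36 = 325,  |m| = √325 ≈ 18.027756
|n|² = 169 + 64 + 16 = 249,  |n| = √249 ≈ 15.779734
cos θ = 200 / (18.027756 · 15.779734) ≈ 0.70305
θ = arccos(0.70305) ≈ 45.3°

45.3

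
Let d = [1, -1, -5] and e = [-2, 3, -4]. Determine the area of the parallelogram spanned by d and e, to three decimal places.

i: (-1)·(-4) - (-5)·3 = 4 - (-15) = 19
j: (-5)·(-2) - 1·(-4) = 10 - (-4) = 14
k: 1·3 - (-1)·(-2) = 3 - 2 = 1
d × e = (19, 14, 1)
|d × e| = √(19² + 14² + 1²) = √558 ≈ 23.6220

23.622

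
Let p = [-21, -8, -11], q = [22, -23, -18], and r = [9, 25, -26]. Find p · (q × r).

-33615

q × r:
i: (-23)·(-26) - (-18)·25 = 598 - (-450) = 1048
j: (-18)·9 - 22·(-26) = -162 - (-572) = 410
k: 22·25 - (-23)·9 = 550 - (-207) = 757
q × r = (1048, 410, 757)
p · (q × r) = (-21)·1048 + (-8)·410 + (-11)·757 = -22008 - 3280 - 8327 = -33615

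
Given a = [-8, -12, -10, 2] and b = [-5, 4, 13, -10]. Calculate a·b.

a · b = (-8)·(-5) + (-12)·4 + (-10)·13 + 2·(-10) = 40 - 48 - 130 - 20 = -158

-158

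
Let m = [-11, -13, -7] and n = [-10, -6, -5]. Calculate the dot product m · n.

m · n = (-11)·(-10) + (-13)·(-6) + (-7)·(-5) = 110 + 78 + 35 = 223

223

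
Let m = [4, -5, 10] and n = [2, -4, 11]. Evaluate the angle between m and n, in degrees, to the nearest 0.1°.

m · n = 4·2 + (-5)·(-4) + 10·11 = 8 + 20 + 110 = 138
|m|² = 16 + 25 + 100 = 141,  |m| = √141 ≈ 11.874342
|n|² = 4 + 16 + 121 = 141,  |n| = √141 ≈ 11.874342
cos θ = 138 / (11.874342 · 11.874342) ≈ 0.97872
θ = arccos(0.97872) ≈ 11.8°

11.8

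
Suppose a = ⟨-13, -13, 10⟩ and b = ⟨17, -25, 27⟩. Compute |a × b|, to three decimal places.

761.418

i: (-13)·27 - 10·(-25) = -351 - (-250) = -101
j: 10·17 - (-13)·27 = 170 - (-351) = 521
k: (-13)·(-25) - (-13)·17 = 325 - (-221) = 546
a × b = (-101, 521, 546)
|a × b| = √((-101)² + 521² + 546²) = √579758 ≈ 761.4184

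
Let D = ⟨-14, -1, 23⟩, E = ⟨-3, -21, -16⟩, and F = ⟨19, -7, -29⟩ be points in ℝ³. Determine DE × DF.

DE = (11, -20, -39)
DF = (33, -6, -52)
i: (-20)·(-52) - (-39)·(-6) = 1040 - 234 = 806
j: (-39)·33 - 11·(-52) = -1287 - (-572) = -715
k: 11·(-6) - (-20)·33 = -66 - (-660) = 594
DE × DF = (806, -715, 594)

(806, -715, 594)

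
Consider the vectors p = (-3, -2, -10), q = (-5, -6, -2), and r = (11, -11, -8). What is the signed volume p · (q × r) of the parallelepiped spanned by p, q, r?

q × r:
i: (-6)·(-8) - (-2)·(-11) = 48 - 22 = 26
j: (-2)·11 - (-5)·(-8) = -22 - 40 = -62
k: (-5)·(-11) - (-6)·11 = 55 - (-66) = 121
q × r = (26, -62, 121)
p · (q × r) = (-3)·26 + (-2)·(-62) + (-10)·121 = -78 + 124 - 1210 = -1164

-1164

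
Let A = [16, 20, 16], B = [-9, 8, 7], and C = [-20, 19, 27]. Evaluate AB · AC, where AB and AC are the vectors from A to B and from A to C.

813

AB = B − A = (-25, -12, -9)
AC = C − A = (-36, -1, 11)
AB · AC = (-25)·(-36) + (-12)·(-1) + (-9)·11 = 900 + 12 - 99 = 813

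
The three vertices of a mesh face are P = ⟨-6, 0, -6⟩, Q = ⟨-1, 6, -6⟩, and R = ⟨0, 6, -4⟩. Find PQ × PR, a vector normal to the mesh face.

PQ = (5, 6, 0)
PR = (6, 6, 2)
i: 6·2 - 0·6 = 12 - 0 = 12
j: 0·6 - 5·2 = 0 - 10 = -10
k: 5·6 - 6·6 = 30 - 36 = -6
PQ × PR = (12, -10, -6)

(12, -10, -6)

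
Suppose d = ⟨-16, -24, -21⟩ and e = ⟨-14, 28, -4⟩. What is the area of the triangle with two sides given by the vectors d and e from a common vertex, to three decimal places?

i: (-24)·(-4) - (-21)·28 = 96 - (-588) = 684
j: (-21)·(-14) - (-16)·(-4) = 294 - 64 = 230
k: (-16)·28 - (-24)·(-14) = -448 - 336 = -784
d × e = (684, 230, -784)
|d × e| = √(684² + 230² + (-784)²) = √1135412 ≈ 1065.5571
area = ½ · 1065.5571 ≈ 532.779

532.779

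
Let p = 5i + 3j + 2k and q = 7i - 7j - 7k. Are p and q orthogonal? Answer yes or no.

p · q = 5·7 + 3·(-7) + 2·(-7) = 35 - 21 - 14 = 0
Zero, so the vectors are orthogonal.

yes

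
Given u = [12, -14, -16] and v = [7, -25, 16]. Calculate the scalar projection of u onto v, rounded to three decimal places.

u · v = 12·7 + (-14)·(-25) + (-16)·16 = 84 + 350 - 256 = 178
|v| = √(49 + 625 + 256) = √930 ≈ 30.4959
comp_v u = 178 / √930 ≈ 5.837

5.837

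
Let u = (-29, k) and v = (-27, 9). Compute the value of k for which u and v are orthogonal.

-87

u · v = (-29)·(-27) + k·9 = 783 + 9k
Set equal to 0: 9k = -783, so k = -87.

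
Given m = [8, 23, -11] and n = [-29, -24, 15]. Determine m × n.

(81, 199, 475)

i: 23·15 - (-11)·(-24) = 345 - 264 = 81
j: (-11)·(-29) - 8·15 = 319 - 120 = 199
k: 8·(-24) - 23·(-29) = -192 - (-667) = 475
m × n = (81, 199, 475)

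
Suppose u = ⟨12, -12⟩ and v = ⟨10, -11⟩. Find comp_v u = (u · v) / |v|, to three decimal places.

u · v = 12·10 + (-12)·(-11) = 120 + 132 = 252
|v| = √(100 + 121) = √221 ≈ 14.8661
comp_v u = 252 / √221 ≈ 16.951

16.951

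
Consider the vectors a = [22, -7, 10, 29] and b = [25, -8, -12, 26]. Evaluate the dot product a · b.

a · b = 22·25 + (-7)·(-8) + 10·(-12) + 29·26 = 550 + 56 - 120 + 754 = 1240

1240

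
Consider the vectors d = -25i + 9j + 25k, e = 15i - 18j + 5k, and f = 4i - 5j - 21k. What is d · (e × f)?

e × f:
i: (-18)·(-21) - 5·(-5) = 378 - (-25) = 403
j: 5·4 - 15·(-21) = 20 - (-315) = 335
k: 15·(-5) - (-18)·4 = -75 - (-72) = -3
e × f = (403, 335, -3)
d · (e × f) = (-25)·403 + 9·335 + 25·(-3) = -10075 + 3015 - 75 = -7135

-7135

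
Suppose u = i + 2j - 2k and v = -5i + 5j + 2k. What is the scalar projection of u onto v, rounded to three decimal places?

0.136

u · v = 1·(-5) + 2·5 + (-2)·2 = -5 + 10 - 4 = 1
|v| = √(25 + 25 + 4) = √54 ≈ 7.3485
comp_v u = 1 / √54 ≈ 0.136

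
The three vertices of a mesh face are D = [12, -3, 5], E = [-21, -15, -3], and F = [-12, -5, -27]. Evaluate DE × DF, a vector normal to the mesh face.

(368, -864, -222)

DE = (-33, -12, -8)
DF = (-24, -2, -32)
i: (-12)·(-32) - (-8)·(-2) = 384 - 16 = 368
j: (-8)·(-24) - (-33)·(-32) = 192 - 1056 = -864
k: (-33)·(-2) - (-12)·(-24) = 66 - 288 = -222
DE × DF = (368, -864, -222)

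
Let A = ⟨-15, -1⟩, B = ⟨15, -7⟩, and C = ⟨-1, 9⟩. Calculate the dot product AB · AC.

AB = B − A = (30, -6)
AC = C − A = (14, 10)
AB · AC = 30·14 + (-6)·10 = 420 - 60 = 360

360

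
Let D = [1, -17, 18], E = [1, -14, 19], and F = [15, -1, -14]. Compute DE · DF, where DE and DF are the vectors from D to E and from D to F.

16

DE = E − D = (0, 3, 1)
DF = F − D = (14, 16, -32)
DE · DF = 0·14 + 3·16 + 1·(-32) = 0 + 48 - 32 = 16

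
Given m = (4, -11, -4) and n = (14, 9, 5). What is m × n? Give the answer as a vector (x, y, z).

(-19, -76, 190)

i: (-11)·5 - (-4)·9 = -55 - (-36) = -19
j: (-4)·14 - 4·5 = -56 - 20 = -76
k: 4·9 - (-11)·14 = 36 - (-154) = 190
m × n = (-19, -76, 190)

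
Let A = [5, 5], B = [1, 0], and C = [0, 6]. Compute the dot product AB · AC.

15

AB = B − A = (-4, -5)
AC = C − A = (-5, 1)
AB · AC = (-4)·(-5) + (-5)·1 = 20 - 5 = 15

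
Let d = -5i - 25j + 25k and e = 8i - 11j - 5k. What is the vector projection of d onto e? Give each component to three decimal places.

(4.190, -5.762, -2.619)

d · e = (-5)·8 + (-25)·(-11) + 25·(-5) = -40 + 275 - 125 = 110
|e|² = 64 + 121 + 25 = 210
proj_e d = (110/210) · (8, -11, -5) ≈ (4.190, -5.762, -2.619)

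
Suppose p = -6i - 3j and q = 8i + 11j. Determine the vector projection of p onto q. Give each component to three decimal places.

p · q = (-6)·8 + (-3)·11 = -48 - 33 = -81
|q|² = 64 + 121 = 185
proj_q p = (-81/185) · (8, 11) ≈ (-3.503, -4.816)

(-3.503, -4.816)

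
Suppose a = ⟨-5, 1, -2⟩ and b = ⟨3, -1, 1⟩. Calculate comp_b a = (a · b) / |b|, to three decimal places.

-5.427

a · b = (-5)·3 + 1·(-1) + (-2)·1 = -15 - 1 - 2 = -18
|b| = √(9 + 1 + 1) = √11 ≈ 3.3166
comp_b a = -18 / √11 ≈ -5.427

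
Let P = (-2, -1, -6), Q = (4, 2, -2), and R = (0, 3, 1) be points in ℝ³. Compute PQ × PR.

PQ = (6, 3, 4)
PR = (2, 4, 7)
i: 3·7 - 4·4 = 21 - 16 = 5
j: 4·2 - 6·7 = 8 - 42 = -34
k: 6·4 - 3·2 = 24 - 6 = 18
PQ × PR = (5, -34, 18)

(5, -34, 18)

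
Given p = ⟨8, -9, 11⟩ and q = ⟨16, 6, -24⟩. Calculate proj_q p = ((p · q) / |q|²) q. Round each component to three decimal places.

p · q = 8·16 + (-9)·6 + 11·(-24) = 128 - 54 - 264 = -190
|q|² = 256 + 36 + 576 = 868
proj_q p = (-190/868) · (16, 6, -24) ≈ (-3.502, -1.313, 5.253)

(-3.502, -1.313, 5.253)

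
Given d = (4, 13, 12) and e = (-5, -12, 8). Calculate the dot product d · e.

-80

d · e = 4·(-5) + 13·(-12) + 12·8 = -20 - 156 + 96 = -80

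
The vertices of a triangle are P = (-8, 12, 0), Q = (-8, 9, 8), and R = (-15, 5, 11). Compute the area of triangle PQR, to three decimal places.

PQ = (0, -3, 8),  PR = (-7, -7, 11)
i: (-3)·11 - 8·(-7) = -33 - (-56) = 23
j: 8·(-7) - 0·11 = -56 - 0 = -56
k: 0·(-7) - (-3)·(-7) = 0 - 21 = -21
PQ × PR = (23, -56, -21)
|PQ × PR| = √4106 ≈ 64.0781
area = ½ · 64.0781 ≈ 32.039

32.039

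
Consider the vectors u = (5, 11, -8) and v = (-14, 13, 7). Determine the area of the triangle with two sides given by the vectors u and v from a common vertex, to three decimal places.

i: 11·7 - (-8)·13 = 77 - (-104) = 181
j: (-8)·(-14) - 5·7 = 112 - 35 = 77
k: 5·13 - 11·(-14) = 65 - (-154) = 219
u × v = (181, 77, 219)
|u × v| = √(181² + 77² + 219²) = √86651 ≈ 294.3654
area = ½ · 294.3654 ≈ 147.183

147.183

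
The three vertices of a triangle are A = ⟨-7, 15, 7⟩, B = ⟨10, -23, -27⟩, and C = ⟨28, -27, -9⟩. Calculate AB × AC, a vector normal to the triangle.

AB = (17, -38, -34)
AC = (35, -42, -16)
i: (-38)·(-16) - (-34)·(-42) = 608 - 1428 = -820
j: (-34)·35 - 17·(-16) = -1190 - (-272) = -918
k: 17·(-42) - (-38)·35 = -714 - (-1330) = 616
AB × AC = (-820, -918, 616)

(-820, -918, 616)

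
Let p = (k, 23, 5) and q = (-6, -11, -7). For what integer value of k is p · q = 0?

p · q = k·(-6) + 23·(-11) + 5·(-7) = -288 - 6k
Set equal to 0: -6k = 288, so k = -48.

-48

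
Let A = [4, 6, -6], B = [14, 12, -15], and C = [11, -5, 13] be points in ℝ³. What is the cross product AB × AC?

AB = (10, 6, -9)
AC = (7, -11, 19)
i: 6·19 - (-9)·(-11) = 114 - 99 = 15
j: (-9)·7 - 10·19 = -63 - 190 = -253
k: 10·(-11) - 6·7 = -110 - 42 = -152
AB × AC = (15, -253, -152)

(15, -253, -152)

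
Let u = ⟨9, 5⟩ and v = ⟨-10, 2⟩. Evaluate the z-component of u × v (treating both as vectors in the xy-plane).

68

9·2 - 5·(-10) = 18 - (-50) = 68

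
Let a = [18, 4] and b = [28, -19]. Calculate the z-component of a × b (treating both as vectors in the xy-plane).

18·(-19) - 4·28 = -342 - 112 = -454

-454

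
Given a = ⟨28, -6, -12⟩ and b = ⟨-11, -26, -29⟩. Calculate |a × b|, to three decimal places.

1241.216

i: (-6)·(-29) - (-12)·(-26) = 174 - 312 = -138
j: (-12)·(-11) - 28·(-29) = 132 - (-812) = 944
k: 28·(-26) - (-6)·(-11) = -728 - 66 = -794
a × b = (-138, 944, -794)
|a × b| = √((-138)² + 944² + (-794)²) = √1540616 ≈ 1241.2155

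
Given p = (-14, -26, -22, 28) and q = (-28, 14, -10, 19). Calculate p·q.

p · q = (-14)·(-28) + (-26)·14 + (-22)·(-10) + 28·19 = 392 - 364 + 220 + 532 = 780

780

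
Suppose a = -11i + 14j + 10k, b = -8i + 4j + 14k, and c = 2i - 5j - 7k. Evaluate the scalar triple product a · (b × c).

-534

b × c:
i: 4·(-7) - 14·(-5) = -28 - (-70) = 42
j: 14·2 - (-8)·(-7) = 28 - 56 = -28
k: (-8)·(-5) - 4·2 = 40 - 8 = 32
b × c = (42, -28, 32)
a · (b × c) = (-11)·42 + 14·(-28) + 10·32 = -462 - 392 + 320 = -534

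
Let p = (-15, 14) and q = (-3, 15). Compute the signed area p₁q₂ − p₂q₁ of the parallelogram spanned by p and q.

-183

(-15)·15 - 14·(-3) = -225 - (-42) = -183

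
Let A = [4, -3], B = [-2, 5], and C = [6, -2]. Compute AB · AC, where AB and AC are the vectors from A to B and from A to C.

-4

AB = B − A = (-6, 8)
AC = C − A = (2, 1)
AB · AC = (-6)·2 + 8·1 = -12 + 8 = -4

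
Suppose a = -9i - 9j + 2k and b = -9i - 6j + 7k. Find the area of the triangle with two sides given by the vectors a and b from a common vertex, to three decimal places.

36.589

i: (-9)·7 - 2·(-6) = -63 - (-12) = -51
j: 2·(-9) - (-9)·7 = -18 - (-63) = 45
k: (-9)·(-6) - (-9)·(-9) = 54 - 81 = -27
a × b = (-51, 45, -27)
|a × b| = √((-51)² + 45² + (-27)²) = √5355 ≈ 73.1779
area = ½ · 73.1779 ≈ 36.589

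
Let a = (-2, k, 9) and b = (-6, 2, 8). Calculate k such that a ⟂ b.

a · b = (-2)·(-6) + k·2 + 9·8 = 84 + 2k
Set equal to 0: 2k = -84, so k = -42.

-42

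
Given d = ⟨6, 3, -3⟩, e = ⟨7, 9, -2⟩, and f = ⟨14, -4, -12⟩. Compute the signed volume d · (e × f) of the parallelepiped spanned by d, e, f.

e × f:
i: 9·(-12) - (-2)·(-4) = -108 - 8 = -116
j: (-2)·14 - 7·(-12) = -28 - (-84) = 56
k: 7·(-4) - 9·14 = -28 - 126 = -154
e × f = (-116, 56, -154)
d · (e × f) = 6·(-116) + 3·56 + (-3)·(-154) = -696 + 168 + 462 = -66

-66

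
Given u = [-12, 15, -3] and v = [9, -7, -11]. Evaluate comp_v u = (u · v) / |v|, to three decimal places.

-11.361

u · v = (-12)·9 + 15·(-7) + (-3)·(-11) = -108 - 105 + 33 = -180
|v| = √(81 + 49 + 121) = √251 ≈ 15.8430
comp_v u = -180 / √251 ≈ -11.361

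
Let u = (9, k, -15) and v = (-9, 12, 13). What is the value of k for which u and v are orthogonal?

u · v = 9·(-9) + k·12 + (-15)·13 = -276 + 12k
Set equal to 0: 12k = 276, so k = 23.

23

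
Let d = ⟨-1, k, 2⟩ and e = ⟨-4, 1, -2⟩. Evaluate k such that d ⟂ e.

0

d · e = (-1)·(-4) + k·1 + 2·(-2) = 0 + 1k
Set equal to 0: 1k = 0, so k = 0.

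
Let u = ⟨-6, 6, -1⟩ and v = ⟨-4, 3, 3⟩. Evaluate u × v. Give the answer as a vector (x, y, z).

i: 6·3 - (-1)·3 = 18 - (-3) = 21
j: (-1)·(-4) - (-6)·3 = 4 - (-18) = 22
k: (-6)·3 - 6·(-4) = -18 - (-24) = 6
u × v = (21, 22, 6)

(21, 22, 6)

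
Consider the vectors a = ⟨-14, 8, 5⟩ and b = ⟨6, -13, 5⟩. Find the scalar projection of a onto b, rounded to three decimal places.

a · b = (-14)·6 + 8·(-13) + 5·5 = -84 - 104 + 25 = -163
|b| = √(36 + 169 + 25) = √230 ≈ 15.1658
comp_b a = -163 / √230 ≈ -10.748

-10.748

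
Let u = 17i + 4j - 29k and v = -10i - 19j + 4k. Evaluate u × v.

(-535, 222, -283)

i: 4·4 - (-29)·(-19) = 16 - 551 = -535
j: (-29)·(-10) - 17·4 = 290 - 68 = 222
k: 17·(-19) - 4·(-10) = -323 - (-40) = -283
u × v = (-535, 222, -283)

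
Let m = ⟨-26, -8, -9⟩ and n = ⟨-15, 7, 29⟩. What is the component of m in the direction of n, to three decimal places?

2.186

m · n = (-26)·(-15) + (-8)·7 + (-9)·29 = 390 - 56 - 261 = 73
|n| = √(225 + 49 + 841) = √1115 ≈ 33.3916
comp_n m = 73 / √1115 ≈ 2.186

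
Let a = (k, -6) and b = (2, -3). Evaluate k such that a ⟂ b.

-9

a · b = k·2 + (-6)·(-3) = 18 + 2k
Set equal to 0: 2k = -18, so k = -9.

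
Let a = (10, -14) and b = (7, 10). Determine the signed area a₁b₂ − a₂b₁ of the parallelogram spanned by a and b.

198

10·10 - (-14)·7 = 100 - (-98) = 198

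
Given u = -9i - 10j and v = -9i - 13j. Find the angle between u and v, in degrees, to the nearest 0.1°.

7.3

u · v = (-9)·(-9) + (-10)·(-13) = 81 + 130 = 211
|u|² = 81 + 100 = 181,  |u| = √181 ≈ 13.453624
|v|² = 81 + 169 = 250,  |v| = √250 ≈ 15.811388
cos θ = 211 / (13.453624 · 15.811388) ≈ 0.99191
θ = arccos(0.99191) ≈ 7.3°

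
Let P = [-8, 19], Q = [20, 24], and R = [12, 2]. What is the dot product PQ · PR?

PQ = Q − P = (28, 5)
PR = R − P = (20, -17)
PQ · PR = 28·20 + 5·(-17) = 560 - 85 = 475

475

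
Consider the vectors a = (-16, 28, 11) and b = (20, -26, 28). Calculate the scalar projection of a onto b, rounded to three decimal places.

a · b = (-16)·20 + 28·(-26) + 11·28 = -320 - 728 + 308 = -740
|b| = √(400 + 676 + 784) = √1860 ≈ 43.1277
comp_b a = -740 / √1860 ≈ -17.158

-17.158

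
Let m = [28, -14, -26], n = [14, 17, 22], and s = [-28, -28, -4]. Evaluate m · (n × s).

n × s:
i: 17·(-4) - 22·(-28) = -68 - (-616) = 548
j: 22·(-28) - 14·(-4) = -616 - (-56) = -560
k: 14·(-28) - 17·(-28) = -392 - (-476) = 84
n × s = (548, -560, 84)
m · (n × s) = 28·548 + (-14)·(-560) + (-26)·84 = 15344 + 7840 - 2184 = 21000

21000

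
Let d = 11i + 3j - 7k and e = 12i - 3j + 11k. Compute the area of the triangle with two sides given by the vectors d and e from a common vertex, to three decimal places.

108.317

i: 3·11 - (-7)·(-3) = 33 - 21 = 12
j: (-7)·12 - 11·11 = -84 - 121 = -205
k: 11·(-3) - 3·12 = -33 - 36 = -69
d × e = (12, -205, -69)
|d × e| = √(12² + (-205)² + (-69)²) = √46930 ≈ 216.6333
area = ½ · 216.6333 ≈ 108.317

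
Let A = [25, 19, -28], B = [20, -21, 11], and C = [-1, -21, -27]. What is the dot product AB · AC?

1769

AB = B − A = (-5, -40, 39)
AC = C − A = (-26, -40, 1)
AB · AC = (-5)·(-26) + (-40)·(-40) + 39·1 = 130 + 1600 + 39 = 1769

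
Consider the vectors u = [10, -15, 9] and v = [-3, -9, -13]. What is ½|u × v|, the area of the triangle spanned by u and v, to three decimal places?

162.026

i: (-15)·(-13) - 9·(-9) = 195 - (-81) = 276
j: 9·(-3) - 10·(-13) = -27 - (-130) = 103
k: 10·(-9) - (-15)·(-3) = -90 - 45 = -135
u × v = (276, 103, -135)
|u × v| = √(276² + 103² + (-135)²) = √105010 ≈ 324.0525
area = ½ · 324.0525 ≈ 162.026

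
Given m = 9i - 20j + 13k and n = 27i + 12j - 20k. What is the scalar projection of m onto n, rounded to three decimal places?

-7.203

m · n = 9·27 + (-20)·12 + 13·(-20) = 243 - 240 - 260 = -257
|n| = √(729 + 144 + 400) = √1273 ≈ 35.6791
comp_n m = -257 / √1273 ≈ -7.203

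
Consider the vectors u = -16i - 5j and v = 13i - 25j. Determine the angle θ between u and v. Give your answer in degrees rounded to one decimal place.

u · v = (-16)·13 + (-5)·(-25) = -208 + 125 = -83
|u|² = 256 + 25 = 281,  |u| = √281 ≈ 16.763055
|v|² = 169 + 625 = 794,  |v| = √794 ≈ 28.178006
cos θ = -83 / (16.763055 · 28.178006) ≈ -0.17572
θ = arccos(-0.17572) ≈ 100.1°

100.1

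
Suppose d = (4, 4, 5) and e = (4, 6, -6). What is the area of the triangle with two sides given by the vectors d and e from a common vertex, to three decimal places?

35.057

i: 4·(-6) - 5·6 = -24 - 30 = -54
j: 5·4 - 4·(-6) = 20 - (-24) = 44
k: 4·6 - 4·4 = 24 - 16 = 8
d × e = (-54, 44, 8)
|d × e| = √((-54)² + 44² + 8²) = √4916 ≈ 70.1142
area = ½ · 70.1142 ≈ 35.057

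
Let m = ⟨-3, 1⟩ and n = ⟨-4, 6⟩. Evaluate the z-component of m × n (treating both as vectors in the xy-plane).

-14

(-3)·6 - 1·(-4) = -18 - (-4) = -14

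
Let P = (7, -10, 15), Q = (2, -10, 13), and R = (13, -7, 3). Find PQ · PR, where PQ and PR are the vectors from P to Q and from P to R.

-6

PQ = Q − P = (-5, 0, -2)
PR = R − P = (6, 3, -12)
PQ · PR = (-5)·6 + 0·3 + (-2)·(-12) = -30 + 0 + 24 = -6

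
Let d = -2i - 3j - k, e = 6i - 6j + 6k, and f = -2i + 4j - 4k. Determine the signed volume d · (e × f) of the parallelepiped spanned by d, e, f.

-48

e × f:
i: (-6)·(-4) - 6·4 = 24 - 24 = 0
j: 6·(-2) - 6·(-4) = -12 - (-24) = 12
k: 6·4 - (-6)·(-2) = 24 - 12 = 12
e × f = (0, 12, 12)
d · (e × f) = (-2)·0 + (-3)·12 + (-1)·12 = 0 - 36 - 12 = -48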